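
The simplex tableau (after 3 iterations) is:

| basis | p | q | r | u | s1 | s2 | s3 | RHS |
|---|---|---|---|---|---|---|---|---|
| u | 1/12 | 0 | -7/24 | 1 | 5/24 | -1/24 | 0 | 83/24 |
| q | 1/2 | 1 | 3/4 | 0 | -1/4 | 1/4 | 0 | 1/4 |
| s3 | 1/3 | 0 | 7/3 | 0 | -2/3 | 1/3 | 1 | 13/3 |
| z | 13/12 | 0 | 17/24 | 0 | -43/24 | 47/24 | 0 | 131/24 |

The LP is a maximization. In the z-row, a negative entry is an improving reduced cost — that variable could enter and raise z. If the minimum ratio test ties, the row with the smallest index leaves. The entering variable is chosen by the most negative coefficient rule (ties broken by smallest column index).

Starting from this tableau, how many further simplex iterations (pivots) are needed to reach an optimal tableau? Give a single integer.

pivot: s1 in, u out → z = 176/5
pivot: r in, q out → z = 55
No improving column remains; optimal.

2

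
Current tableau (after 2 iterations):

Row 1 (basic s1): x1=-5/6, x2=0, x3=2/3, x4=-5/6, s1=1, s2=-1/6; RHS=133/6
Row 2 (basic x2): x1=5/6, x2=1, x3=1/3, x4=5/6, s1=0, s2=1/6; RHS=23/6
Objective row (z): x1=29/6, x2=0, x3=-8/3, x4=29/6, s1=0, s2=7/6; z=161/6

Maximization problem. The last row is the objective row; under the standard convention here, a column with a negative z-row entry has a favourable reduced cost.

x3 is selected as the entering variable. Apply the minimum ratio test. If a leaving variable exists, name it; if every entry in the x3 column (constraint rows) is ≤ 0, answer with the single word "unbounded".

x2

Ratios: row 1 (s1): (133/6)/(2/3) = 133/4; row 2 (x2): (23/6)/(1/3) = 23/2.
Minimum ratio is in the x2 row, so x2 leaves.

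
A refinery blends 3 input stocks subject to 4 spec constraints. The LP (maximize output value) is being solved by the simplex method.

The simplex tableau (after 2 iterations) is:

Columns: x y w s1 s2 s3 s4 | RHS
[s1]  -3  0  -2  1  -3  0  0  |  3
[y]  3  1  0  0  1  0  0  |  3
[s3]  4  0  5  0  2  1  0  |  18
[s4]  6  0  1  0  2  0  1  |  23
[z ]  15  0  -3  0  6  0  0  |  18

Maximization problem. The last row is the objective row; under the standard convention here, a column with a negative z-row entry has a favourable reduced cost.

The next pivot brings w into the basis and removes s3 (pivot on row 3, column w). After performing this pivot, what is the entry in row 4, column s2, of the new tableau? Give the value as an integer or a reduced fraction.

Pivot element is row 3, column w: 5.
Normalize row 3: new (row 3, s2) = 2/5 = 2/5.
row 4 ← row 4 − 1·(new row 3): 2 − 1·(2/5) = 8/5.

8/5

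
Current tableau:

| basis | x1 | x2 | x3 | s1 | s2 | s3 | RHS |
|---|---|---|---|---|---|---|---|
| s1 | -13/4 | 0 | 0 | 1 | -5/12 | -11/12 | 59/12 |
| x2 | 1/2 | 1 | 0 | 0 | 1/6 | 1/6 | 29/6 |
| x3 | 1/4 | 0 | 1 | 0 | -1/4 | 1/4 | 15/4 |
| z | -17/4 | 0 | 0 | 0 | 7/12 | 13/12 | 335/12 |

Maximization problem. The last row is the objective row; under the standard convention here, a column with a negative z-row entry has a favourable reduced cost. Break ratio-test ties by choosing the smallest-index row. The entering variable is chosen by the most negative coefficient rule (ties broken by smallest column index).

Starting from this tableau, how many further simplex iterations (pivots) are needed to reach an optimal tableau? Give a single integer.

pivot: x1 in, x2 out → z = 69
No improving column remains; optimal.

1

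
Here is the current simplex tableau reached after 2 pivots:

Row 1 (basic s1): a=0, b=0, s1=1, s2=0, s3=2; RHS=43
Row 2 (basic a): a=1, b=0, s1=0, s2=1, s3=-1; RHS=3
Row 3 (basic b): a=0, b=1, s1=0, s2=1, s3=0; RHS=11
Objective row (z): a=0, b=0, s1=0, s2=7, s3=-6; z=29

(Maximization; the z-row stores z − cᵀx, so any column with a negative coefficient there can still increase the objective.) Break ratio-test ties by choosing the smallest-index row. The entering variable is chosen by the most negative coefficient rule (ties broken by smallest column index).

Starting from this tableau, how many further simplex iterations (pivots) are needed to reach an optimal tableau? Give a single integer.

1

pivot: s3 in, s1 out → z = 158
No improving column remains; optimal.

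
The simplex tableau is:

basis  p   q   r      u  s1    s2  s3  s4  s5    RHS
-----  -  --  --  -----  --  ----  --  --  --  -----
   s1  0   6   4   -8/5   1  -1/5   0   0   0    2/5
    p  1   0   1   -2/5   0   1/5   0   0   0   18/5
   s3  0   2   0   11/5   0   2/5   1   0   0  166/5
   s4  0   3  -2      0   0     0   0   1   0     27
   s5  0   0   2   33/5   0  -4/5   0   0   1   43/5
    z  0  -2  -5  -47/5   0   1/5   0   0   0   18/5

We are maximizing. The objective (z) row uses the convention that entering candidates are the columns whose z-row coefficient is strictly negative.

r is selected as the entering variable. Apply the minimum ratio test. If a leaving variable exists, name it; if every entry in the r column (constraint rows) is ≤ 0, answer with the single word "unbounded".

s1

Ratios: row 1 (s1): (2/5)/4 = 1/10; row 2 (p): (18/5)/1 = 18/5; row 3 (s3): entry 0 ≤ 0, skip; row 4 (s4): entry -2 ≤ 0, skip; row 5 (s5): (43/5)/2 = 43/10.
Minimum ratio is in the s1 row, so s1 leaves.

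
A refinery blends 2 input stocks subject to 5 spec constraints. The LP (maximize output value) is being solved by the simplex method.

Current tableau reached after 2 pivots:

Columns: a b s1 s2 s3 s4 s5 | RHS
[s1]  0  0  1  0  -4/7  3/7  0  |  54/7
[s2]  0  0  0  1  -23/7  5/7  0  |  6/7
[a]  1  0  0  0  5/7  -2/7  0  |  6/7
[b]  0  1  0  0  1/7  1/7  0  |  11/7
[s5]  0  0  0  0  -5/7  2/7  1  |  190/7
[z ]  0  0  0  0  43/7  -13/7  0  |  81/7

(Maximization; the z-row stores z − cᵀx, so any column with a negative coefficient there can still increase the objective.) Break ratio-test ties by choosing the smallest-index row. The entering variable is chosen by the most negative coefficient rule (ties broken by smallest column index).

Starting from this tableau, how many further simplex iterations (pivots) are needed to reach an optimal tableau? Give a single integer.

pivot: s4 in, s2 out → z = 69/5
pivot: s3 in, b out → z = 18
No improving column remains; optimal.

2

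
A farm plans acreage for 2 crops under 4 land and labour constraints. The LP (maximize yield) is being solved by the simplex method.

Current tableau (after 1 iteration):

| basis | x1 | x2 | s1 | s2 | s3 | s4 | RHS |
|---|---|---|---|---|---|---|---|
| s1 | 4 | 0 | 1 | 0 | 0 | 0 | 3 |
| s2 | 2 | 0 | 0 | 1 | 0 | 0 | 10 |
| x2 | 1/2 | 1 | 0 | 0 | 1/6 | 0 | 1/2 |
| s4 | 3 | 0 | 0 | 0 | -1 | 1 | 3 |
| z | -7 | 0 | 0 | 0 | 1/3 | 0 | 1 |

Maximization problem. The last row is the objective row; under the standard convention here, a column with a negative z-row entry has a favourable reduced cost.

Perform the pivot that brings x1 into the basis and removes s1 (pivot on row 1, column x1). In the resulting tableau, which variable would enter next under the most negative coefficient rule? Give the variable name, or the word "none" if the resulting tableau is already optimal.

Pivot element 4. New z-row = old z-row − (-7)·(row 1/4).
Updated z-row coefficients: x1: 0, x2: 0, s1: 7/4, s2: 0, s3: 1/3, s4: 0.
No coefficient is strictly negative; the tableau after this pivot is optimal.

none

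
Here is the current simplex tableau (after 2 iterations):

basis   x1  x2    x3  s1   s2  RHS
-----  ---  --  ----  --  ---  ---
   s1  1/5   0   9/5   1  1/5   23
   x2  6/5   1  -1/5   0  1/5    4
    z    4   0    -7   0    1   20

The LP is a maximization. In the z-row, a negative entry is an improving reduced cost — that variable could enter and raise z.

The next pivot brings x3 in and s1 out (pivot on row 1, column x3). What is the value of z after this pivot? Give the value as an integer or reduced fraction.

985/9

Minimum ratio for x3: 23/(9/5) = 115/9.
z changes by −(z-row coeff of x3)·ratio = −(-7)·(115/9) = 805/9.
New z = 20 + (805/9) = 985/9.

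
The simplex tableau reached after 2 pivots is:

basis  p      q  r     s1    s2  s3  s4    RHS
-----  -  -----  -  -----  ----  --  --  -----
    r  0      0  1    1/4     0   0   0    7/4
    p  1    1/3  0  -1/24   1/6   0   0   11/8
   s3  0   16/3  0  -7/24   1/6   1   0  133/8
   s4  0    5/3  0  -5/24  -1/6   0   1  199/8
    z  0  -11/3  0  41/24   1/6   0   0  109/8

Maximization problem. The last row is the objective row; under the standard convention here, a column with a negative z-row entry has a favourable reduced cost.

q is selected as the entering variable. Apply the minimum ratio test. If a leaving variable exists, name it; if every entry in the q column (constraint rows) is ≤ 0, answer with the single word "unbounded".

s3

Ratios: row 1 (r): entry 0 ≤ 0, skip; row 2 (p): (11/8)/(1/3) = 33/8; row 3 (s3): (133/8)/(16/3) = 399/128; row 4 (s4): (199/8)/(5/3) = 597/40.
Minimum ratio is in the s3 row, so s3 leaves.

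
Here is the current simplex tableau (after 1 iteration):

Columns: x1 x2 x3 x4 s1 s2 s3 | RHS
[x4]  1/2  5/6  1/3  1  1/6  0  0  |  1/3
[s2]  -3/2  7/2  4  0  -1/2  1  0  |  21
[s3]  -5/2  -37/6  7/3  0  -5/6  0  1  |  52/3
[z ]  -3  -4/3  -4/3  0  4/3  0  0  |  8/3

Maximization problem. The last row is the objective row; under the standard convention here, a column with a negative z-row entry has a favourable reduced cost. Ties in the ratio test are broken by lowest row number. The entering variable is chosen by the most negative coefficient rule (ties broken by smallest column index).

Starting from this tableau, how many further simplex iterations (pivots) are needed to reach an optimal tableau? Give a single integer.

pivot: x1 in, x4 out → z = 14/3
No improving column remains; optimal.

1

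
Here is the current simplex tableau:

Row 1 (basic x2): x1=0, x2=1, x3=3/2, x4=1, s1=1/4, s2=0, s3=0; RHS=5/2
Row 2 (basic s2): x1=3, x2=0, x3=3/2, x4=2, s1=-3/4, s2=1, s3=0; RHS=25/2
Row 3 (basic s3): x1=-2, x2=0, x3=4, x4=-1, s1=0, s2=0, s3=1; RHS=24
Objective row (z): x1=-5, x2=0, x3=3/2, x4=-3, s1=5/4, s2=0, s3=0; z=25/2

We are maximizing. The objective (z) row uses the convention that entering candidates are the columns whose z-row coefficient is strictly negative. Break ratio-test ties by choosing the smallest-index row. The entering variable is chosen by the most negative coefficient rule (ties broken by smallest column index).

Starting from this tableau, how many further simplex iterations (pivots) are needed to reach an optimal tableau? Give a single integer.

pivot: x1 in, s2 out → z = 100/3
No improving column remains; optimal.

1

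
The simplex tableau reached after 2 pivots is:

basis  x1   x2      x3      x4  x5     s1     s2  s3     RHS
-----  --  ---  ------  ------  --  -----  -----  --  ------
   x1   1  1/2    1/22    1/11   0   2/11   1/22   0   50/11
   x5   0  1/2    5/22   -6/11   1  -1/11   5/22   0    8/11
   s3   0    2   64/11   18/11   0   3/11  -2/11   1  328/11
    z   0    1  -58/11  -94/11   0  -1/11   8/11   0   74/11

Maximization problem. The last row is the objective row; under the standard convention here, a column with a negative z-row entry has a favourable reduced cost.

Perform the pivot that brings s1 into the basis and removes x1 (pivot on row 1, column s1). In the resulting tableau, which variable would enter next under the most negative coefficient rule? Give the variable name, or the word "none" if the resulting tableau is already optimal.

Pivot element 2/11. New z-row = old z-row − (-1/11)·(row 1/(2/11)).
Updated z-row coefficients: x1: 1/2, x2: 5/4, x3: -21/4, x4: -17/2, x5: 0, s1: 0, s2: 3/4, s3: 0.
The most negative is -17/2 in column x4, so x4 would enter next.

x4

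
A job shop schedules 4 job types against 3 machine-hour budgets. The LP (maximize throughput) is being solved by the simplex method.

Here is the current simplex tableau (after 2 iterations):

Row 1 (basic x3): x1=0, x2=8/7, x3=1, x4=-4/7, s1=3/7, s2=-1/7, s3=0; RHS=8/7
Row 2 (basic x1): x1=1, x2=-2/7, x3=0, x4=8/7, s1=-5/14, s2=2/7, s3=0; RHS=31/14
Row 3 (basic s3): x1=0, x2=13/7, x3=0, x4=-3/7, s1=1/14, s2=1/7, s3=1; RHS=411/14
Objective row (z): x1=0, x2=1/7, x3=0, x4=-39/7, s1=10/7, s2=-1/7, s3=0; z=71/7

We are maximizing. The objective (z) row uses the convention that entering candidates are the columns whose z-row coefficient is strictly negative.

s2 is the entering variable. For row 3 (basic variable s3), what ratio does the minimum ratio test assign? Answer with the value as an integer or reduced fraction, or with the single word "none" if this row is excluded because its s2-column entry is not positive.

Ratio = RHS / (s2 entry) = (411/14) / (1/7) = 411/2.

411/2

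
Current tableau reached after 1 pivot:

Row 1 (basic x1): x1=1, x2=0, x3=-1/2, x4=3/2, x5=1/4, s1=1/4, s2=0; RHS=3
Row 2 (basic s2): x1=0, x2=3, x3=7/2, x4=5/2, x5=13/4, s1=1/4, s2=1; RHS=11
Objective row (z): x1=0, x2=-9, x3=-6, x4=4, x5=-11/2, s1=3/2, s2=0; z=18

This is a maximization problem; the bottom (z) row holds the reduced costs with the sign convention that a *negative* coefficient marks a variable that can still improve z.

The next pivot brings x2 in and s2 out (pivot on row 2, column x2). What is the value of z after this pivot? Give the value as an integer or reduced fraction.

51

Minimum ratio for x2: 11/3 = 11/3.
z changes by −(z-row coeff of x2)·ratio = −(-9)·(11/3) = 33.
New z = 18 + 33 = 51.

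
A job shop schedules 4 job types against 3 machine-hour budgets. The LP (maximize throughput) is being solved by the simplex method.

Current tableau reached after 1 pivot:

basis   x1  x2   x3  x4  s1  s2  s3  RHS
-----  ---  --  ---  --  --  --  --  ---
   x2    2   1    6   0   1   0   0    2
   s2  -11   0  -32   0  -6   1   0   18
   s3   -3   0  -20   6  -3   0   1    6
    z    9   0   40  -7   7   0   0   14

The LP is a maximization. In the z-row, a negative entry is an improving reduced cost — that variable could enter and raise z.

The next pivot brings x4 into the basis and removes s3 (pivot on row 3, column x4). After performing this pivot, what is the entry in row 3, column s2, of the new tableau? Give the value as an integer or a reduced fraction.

Pivot element is row 3, column x4: 6.
Normalize row 3: new (row 3, s2) = 0/6 = 0.
Row 3 is the pivot row, so the entry is 0.

0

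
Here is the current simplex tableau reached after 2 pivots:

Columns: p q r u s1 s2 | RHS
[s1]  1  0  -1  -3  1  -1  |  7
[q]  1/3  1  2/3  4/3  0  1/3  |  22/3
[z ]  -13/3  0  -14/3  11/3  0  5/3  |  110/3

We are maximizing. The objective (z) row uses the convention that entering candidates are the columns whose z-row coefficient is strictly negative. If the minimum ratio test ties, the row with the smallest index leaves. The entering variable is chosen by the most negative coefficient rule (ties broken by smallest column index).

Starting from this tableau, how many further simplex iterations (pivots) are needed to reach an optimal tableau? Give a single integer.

2

pivot: r in, q out → z = 88
pivot: p in, s1 out → z = 112
No improving column remains; optimal.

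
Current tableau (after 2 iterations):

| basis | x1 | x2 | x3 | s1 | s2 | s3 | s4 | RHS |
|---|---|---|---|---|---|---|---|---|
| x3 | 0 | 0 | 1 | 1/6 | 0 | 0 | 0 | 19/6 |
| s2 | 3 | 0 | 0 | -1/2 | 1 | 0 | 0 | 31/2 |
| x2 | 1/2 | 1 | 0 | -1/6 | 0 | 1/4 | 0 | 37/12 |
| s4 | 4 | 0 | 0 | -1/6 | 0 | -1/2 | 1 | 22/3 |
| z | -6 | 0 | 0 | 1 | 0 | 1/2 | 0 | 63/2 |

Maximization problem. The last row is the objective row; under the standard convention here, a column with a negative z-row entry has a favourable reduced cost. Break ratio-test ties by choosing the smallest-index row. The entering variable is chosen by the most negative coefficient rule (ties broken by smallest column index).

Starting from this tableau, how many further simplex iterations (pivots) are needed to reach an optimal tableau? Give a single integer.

2

pivot: x1 in, s4 out → z = 85/2
pivot: s3 in, x2 out → z = 1327/30
No improving column remains; optimal.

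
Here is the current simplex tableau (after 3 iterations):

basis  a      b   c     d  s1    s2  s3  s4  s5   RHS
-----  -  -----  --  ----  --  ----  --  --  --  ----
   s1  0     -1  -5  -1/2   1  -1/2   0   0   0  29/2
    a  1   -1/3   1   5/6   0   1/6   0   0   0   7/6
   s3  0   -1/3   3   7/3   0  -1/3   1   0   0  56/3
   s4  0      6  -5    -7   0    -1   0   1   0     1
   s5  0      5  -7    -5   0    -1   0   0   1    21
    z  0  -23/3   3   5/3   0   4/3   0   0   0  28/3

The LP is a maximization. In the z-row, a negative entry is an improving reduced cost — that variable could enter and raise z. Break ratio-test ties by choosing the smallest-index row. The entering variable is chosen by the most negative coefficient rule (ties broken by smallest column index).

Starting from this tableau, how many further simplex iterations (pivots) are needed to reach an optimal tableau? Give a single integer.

pivot: b in, s4 out → z = 191/18
pivot: d in, a out → z = 245/8
No improving column remains; optimal.

2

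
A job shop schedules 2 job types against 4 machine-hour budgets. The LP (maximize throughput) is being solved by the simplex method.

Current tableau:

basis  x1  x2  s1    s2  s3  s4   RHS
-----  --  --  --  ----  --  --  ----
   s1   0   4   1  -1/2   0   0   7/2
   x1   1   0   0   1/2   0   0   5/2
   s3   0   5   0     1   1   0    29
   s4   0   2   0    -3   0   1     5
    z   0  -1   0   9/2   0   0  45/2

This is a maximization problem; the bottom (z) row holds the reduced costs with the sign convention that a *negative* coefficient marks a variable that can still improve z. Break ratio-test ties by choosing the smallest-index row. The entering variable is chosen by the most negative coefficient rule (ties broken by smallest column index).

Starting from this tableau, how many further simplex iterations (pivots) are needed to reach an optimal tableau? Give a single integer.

1

pivot: x2 in, s1 out → z = 187/8
No improving column remains; optimal.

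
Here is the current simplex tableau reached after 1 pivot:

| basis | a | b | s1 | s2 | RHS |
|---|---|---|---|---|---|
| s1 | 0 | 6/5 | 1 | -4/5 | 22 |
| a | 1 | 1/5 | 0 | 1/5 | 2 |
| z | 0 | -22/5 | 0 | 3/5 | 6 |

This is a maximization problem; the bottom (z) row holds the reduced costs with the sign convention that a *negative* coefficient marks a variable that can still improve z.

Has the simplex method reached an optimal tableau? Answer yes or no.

Column b has objective-row coefficient -22/5, which is negative; an improving pivot exists, so not yet optimal.

no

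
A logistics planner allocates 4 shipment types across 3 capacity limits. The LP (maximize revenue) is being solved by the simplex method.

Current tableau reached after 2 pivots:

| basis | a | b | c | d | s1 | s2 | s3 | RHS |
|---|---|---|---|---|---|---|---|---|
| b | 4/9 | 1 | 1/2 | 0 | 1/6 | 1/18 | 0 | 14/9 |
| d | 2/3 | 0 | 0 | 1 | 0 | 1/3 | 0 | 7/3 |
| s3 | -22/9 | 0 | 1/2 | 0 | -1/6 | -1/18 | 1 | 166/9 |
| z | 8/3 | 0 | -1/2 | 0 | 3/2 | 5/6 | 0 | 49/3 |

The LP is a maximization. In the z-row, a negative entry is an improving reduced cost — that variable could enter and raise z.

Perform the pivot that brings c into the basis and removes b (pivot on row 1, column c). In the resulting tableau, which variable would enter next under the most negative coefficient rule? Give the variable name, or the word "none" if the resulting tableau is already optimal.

Pivot element 1/2. New z-row = old z-row − (-1/2)·(row 1/(1/2)).
Updated z-row coefficients: a: 28/9, b: 1, c: 0, d: 0, s1: 5/3, s2: 8/9, s3: 0.
No coefficient is strictly negative; the tableau after this pivot is optimal.

none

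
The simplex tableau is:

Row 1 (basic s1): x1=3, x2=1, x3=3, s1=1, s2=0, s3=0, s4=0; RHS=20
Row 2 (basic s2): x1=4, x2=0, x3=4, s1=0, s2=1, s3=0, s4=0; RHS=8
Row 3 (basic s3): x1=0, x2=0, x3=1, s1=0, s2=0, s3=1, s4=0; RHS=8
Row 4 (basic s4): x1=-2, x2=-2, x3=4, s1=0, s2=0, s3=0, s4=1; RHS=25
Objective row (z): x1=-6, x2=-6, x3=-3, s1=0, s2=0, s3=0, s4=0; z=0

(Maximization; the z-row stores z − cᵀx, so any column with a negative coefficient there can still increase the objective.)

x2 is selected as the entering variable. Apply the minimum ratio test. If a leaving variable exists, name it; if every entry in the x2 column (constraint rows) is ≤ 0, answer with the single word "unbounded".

Ratios: row 1 (s1): 20/1 = 20; row 2 (s2): entry 0 ≤ 0, skip; row 3 (s3): entry 0 ≤ 0, skip; row 4 (s4): entry -2 ≤ 0, skip.
Minimum ratio is in the s1 row, so s1 leaves.

s1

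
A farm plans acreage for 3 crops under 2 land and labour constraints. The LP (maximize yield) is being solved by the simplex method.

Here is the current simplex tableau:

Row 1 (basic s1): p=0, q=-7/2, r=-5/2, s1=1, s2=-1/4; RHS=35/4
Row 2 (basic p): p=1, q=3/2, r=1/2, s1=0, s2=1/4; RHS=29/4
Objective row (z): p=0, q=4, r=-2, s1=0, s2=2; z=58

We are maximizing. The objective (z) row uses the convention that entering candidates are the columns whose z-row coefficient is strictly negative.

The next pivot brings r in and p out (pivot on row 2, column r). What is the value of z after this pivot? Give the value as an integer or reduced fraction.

Minimum ratio for r: (29/4)/(1/2) = 29/2.
z changes by −(z-row coeff of r)·ratio = −(-2)·(29/2) = 29.
New z = 58 + 29 = 87.

87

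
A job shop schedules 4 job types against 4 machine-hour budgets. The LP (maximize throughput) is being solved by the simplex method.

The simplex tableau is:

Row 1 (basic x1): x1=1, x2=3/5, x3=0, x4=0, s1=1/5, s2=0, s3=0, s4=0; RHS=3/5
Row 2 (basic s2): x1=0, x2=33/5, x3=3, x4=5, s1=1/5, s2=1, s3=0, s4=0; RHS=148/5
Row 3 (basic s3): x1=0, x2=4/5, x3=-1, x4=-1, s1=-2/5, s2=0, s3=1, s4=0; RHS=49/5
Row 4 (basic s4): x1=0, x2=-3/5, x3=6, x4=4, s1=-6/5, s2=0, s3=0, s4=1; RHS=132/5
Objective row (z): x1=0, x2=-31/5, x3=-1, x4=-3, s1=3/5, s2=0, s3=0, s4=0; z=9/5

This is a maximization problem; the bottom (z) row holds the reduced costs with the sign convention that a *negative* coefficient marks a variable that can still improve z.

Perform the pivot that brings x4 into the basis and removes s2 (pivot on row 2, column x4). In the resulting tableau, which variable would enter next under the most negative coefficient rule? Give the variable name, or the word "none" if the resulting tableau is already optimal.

Pivot element 5. New z-row = old z-row − (-3)·(row 2/5).
Updated z-row coefficients: x1: 0, x2: -56/25, x3: 4/5, x4: 0, s1: 18/25, s2: 3/5, s3: 0, s4: 0.
The most negative is -56/25 in column x2, so x2 would enter next.

x2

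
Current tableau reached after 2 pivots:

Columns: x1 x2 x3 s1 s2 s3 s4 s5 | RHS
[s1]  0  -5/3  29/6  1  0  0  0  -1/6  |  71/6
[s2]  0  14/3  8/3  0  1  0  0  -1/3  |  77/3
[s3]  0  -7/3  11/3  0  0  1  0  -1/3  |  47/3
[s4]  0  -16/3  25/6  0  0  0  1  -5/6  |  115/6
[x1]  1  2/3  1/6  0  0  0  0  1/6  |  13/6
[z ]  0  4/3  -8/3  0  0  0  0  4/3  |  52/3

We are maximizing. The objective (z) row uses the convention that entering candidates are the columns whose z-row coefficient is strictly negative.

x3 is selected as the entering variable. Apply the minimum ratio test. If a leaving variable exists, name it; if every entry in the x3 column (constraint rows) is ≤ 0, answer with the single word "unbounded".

Ratios: row 1 (s1): (71/6)/(29/6) = 71/29; row 2 (s2): (77/3)/(8/3) = 77/8; row 3 (s3): (47/3)/(11/3) = 47/11; row 4 (s4): (115/6)/(25/6) = 23/5; row 5 (x1): (13/6)/(1/6) = 13.
Minimum ratio is in the s1 row, so s1 leaves.

s1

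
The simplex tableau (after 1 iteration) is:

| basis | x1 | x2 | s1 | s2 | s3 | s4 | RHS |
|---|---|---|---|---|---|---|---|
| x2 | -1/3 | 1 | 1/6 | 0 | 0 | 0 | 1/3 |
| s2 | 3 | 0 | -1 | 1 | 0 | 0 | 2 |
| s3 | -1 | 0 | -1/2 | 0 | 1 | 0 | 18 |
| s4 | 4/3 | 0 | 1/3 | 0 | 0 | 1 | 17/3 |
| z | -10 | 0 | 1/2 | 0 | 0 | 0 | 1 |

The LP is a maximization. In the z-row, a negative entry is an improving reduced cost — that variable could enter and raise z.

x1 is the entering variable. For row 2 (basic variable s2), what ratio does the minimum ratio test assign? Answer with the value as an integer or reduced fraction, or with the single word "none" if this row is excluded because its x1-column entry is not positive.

Ratio = RHS / (x1 entry) = 2 / 3 = 2/3.

2/3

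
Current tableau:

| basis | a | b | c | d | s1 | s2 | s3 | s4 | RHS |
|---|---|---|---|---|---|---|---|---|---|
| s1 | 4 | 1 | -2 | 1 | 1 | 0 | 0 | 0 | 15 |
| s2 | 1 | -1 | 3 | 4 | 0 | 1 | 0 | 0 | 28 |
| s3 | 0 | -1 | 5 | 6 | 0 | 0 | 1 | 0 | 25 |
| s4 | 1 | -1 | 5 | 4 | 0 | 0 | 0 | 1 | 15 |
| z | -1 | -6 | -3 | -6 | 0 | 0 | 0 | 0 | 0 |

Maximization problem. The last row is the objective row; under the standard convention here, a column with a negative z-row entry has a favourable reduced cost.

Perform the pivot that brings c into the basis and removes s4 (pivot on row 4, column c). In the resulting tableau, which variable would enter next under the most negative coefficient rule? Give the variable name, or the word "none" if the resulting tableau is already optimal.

b

Pivot element 5. New z-row = old z-row − (-3)·(row 4/5).
Updated z-row coefficients: a: -2/5, b: -33/5, c: 0, d: -18/5, s1: 0, s2: 0, s3: 0, s4: 3/5.
The most negative is -33/5 in column b, so b would enter next.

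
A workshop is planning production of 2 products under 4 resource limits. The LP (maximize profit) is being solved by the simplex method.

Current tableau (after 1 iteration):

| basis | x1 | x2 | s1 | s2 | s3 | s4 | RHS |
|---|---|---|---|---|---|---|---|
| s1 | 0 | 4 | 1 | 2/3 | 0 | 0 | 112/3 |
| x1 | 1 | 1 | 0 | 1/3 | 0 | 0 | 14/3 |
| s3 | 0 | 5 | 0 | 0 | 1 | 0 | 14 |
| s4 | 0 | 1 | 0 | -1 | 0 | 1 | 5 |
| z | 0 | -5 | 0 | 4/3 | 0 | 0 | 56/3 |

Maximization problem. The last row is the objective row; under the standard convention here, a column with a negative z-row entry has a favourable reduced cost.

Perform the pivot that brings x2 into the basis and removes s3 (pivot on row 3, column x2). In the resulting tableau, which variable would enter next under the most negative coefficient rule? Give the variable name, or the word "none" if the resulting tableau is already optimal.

Pivot element 5. New z-row = old z-row − (-5)·(row 3/5).
Updated z-row coefficients: x1: 0, x2: 0, s1: 0, s2: 4/3, s3: 1, s4: 0.
No coefficient is strictly negative; the tableau after this pivot is optimal.

none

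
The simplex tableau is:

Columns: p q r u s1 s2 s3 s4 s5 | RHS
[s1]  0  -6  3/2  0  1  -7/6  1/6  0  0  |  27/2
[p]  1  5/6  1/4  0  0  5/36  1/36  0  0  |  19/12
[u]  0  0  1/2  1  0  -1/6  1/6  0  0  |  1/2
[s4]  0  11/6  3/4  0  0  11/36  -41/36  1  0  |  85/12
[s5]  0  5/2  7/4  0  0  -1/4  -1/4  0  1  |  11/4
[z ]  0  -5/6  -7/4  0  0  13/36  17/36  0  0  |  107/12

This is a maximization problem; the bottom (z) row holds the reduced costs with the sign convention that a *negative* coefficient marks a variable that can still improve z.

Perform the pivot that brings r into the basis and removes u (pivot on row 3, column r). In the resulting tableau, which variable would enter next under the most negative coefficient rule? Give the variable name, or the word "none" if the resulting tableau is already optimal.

q

Pivot element 1/2. New z-row = old z-row − (-7/4)·(row 3/(1/2)).
Updated z-row coefficients: p: 0, q: -5/6, r: 0, u: 7/2, s1: 0, s2: -2/9, s3: 19/18, s4: 0, s5: 0.
The most negative is -5/6 in column q, so q would enter next.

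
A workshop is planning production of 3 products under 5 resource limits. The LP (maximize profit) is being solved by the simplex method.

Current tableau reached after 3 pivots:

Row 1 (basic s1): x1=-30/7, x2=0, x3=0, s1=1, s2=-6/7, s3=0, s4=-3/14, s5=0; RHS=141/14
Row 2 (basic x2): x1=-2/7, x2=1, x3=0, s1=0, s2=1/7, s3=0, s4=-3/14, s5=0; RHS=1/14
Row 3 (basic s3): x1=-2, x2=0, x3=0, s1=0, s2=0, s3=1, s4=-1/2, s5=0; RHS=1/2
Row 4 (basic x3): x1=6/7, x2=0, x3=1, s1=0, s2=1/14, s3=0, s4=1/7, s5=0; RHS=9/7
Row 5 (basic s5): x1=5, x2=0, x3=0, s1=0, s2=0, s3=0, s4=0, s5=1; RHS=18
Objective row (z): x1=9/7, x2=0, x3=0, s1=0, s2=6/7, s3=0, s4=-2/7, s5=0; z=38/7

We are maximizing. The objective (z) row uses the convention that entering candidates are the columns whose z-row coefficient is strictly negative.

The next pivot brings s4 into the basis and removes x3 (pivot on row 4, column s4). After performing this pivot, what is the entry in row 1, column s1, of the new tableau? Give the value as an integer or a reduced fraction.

1

Pivot element is row 4, column s4: 1/7.
Normalize row 4: new (row 4, s1) = 0/(1/7) = 0.
row 1 ← row 1 − (-3/14)·(new row 4): 1 − (-3/14)·0 = 1.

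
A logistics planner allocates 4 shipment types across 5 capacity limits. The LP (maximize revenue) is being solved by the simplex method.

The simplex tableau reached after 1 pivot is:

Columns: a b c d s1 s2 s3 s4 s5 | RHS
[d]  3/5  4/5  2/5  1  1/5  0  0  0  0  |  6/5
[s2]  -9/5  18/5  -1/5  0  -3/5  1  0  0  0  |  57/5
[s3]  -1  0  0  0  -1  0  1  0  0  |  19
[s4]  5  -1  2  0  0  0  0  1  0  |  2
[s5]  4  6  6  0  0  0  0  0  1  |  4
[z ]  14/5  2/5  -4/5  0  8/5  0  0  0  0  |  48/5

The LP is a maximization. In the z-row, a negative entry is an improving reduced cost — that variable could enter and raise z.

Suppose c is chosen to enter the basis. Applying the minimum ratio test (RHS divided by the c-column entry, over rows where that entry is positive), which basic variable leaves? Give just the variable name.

s5

Ratios: row 1 (d): (6/5)/(2/5) = 3; row 2 (s2): entry -1/5 ≤ 0, skip; row 3 (s3): entry 0 ≤ 0, skip; row 4 (s4): 2/2 = 1; row 5 (s5): 4/6 = 2/3.
Minimum ratio 2/3 is in the s5 row, so s5 leaves.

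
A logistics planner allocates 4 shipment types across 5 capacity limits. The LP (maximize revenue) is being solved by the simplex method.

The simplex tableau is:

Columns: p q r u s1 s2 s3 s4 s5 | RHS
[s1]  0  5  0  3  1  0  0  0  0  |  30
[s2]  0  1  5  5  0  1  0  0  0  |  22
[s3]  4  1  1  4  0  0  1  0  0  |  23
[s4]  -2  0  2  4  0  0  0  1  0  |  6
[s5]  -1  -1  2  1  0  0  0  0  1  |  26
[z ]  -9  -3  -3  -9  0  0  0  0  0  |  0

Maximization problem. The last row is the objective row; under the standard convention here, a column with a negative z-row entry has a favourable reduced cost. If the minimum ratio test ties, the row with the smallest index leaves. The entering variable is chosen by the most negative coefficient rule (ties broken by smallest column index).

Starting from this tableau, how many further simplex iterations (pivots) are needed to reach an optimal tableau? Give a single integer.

3

pivot: p in, s3 out → z = 207/4
pivot: q in, s1 out → z = 225/4
pivot: r in, s2 out → z = 1173/20
No improving column remains; optimal.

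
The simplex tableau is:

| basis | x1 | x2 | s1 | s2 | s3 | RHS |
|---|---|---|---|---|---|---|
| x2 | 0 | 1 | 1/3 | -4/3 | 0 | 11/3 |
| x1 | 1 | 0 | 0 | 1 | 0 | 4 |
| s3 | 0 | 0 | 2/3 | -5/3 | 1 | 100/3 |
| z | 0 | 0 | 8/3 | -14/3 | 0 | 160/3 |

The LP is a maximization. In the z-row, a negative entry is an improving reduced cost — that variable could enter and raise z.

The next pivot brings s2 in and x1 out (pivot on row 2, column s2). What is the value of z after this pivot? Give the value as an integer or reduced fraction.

72

Minimum ratio for s2: 4/1 = 4.
z changes by −(z-row coeff of s2)·ratio = −(-14/3)·4 = 56/3.
New z = 160/3 + (56/3) = 72.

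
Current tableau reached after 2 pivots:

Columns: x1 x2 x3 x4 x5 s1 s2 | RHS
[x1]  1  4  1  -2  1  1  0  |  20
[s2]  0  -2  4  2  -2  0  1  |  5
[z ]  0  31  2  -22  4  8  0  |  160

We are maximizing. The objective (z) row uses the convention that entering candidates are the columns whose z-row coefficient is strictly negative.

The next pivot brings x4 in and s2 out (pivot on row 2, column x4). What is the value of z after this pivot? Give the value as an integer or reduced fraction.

Minimum ratio for x4: 5/2 = 5/2.
z changes by −(z-row coeff of x4)·ratio = −(-22)·(5/2) = 55.
New z = 160 + 55 = 215.

215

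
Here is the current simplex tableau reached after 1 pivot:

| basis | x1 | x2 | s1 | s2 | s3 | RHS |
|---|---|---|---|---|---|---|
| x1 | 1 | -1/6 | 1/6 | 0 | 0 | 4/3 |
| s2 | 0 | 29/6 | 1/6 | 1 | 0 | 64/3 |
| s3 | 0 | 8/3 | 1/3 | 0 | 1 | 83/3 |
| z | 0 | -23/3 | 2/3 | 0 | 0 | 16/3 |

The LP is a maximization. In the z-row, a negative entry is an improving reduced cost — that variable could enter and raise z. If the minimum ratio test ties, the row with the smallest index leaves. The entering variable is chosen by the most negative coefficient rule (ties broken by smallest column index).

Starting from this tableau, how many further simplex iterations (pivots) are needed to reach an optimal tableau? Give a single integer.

1

pivot: x2 in, s2 out → z = 1136/29
No improving column remains; optimal.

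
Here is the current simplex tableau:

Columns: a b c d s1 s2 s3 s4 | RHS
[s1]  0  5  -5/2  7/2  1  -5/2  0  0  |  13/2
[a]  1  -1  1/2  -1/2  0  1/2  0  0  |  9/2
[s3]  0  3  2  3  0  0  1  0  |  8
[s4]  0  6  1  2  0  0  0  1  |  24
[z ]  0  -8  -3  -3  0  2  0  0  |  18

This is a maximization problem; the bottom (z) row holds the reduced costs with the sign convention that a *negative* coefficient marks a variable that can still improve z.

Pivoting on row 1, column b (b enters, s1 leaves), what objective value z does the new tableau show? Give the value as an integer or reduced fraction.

Minimum ratio for b: (13/2)/5 = 13/10.
z changes by −(z-row coeff of b)·ratio = −(-8)·(13/10) = 52/5.
New z = 18 + (52/5) = 142/5.

142/5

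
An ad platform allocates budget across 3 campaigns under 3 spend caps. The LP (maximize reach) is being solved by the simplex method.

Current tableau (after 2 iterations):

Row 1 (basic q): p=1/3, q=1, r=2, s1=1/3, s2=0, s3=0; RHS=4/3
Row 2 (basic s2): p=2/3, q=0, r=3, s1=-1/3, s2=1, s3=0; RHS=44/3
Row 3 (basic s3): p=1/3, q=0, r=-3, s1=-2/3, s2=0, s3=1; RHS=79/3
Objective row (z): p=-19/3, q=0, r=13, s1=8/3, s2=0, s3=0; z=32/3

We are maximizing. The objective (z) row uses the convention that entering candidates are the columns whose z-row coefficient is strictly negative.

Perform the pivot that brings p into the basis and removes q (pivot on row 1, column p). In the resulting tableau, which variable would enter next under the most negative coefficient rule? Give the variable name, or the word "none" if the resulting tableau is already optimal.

Pivot element 1/3. New z-row = old z-row − (-19/3)·(row 1/(1/3)).
Updated z-row coefficients: p: 0, q: 19, r: 51, s1: 9, s2: 0, s3: 0.
No coefficient is strictly negative; the tableau after this pivot is optimal.

none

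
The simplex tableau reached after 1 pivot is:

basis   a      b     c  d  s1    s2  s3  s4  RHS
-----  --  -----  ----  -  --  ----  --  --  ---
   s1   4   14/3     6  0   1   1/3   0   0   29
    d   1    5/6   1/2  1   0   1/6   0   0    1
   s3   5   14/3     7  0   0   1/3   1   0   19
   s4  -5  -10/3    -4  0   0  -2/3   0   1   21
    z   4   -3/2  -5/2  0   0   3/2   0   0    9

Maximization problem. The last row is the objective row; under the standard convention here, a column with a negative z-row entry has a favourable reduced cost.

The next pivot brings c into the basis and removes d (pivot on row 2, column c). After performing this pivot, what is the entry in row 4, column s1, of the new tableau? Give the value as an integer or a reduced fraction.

0

Pivot element is row 2, column c: 1/2.
Normalize row 2: new (row 2, s1) = 0/(1/2) = 0.
row 4 ← row 4 − (-4)·(new row 2): 0 − (-4)·0 = 0.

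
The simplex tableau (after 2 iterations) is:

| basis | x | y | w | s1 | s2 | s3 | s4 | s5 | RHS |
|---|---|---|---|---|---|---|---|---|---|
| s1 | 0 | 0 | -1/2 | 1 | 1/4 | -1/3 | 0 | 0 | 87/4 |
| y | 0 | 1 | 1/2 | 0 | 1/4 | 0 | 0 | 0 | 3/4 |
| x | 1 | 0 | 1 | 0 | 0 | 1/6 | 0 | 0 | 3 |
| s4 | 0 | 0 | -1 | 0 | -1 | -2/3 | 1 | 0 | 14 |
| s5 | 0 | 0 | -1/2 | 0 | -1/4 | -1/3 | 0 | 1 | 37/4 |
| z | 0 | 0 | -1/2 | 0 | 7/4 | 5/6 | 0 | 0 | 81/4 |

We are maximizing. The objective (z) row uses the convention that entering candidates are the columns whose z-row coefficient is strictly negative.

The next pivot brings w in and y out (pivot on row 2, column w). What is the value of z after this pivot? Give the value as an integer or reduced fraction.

21

Minimum ratio for w: (3/4)/(1/2) = 3/2.
z changes by −(z-row coeff of w)·ratio = −(-1/2)·(3/2) = 3/4.
New z = 81/4 + (3/4) = 21.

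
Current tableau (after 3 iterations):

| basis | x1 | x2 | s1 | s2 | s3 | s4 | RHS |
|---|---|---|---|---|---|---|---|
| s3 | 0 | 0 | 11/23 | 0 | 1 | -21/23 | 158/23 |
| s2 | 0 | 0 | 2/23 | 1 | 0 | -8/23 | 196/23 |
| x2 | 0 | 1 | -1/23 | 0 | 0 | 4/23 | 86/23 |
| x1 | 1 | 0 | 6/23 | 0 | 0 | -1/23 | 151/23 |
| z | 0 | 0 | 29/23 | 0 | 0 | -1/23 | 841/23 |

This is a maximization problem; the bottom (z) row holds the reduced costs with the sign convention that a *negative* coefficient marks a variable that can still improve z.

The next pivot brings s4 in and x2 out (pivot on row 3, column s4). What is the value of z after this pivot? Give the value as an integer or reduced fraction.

75/2

Minimum ratio for s4: (86/23)/(4/23) = 43/2.
z changes by −(z-row coeff of s4)·ratio = −(-1/23)·(43/2) = 43/46.
New z = 841/23 + (43/46) = 75/2.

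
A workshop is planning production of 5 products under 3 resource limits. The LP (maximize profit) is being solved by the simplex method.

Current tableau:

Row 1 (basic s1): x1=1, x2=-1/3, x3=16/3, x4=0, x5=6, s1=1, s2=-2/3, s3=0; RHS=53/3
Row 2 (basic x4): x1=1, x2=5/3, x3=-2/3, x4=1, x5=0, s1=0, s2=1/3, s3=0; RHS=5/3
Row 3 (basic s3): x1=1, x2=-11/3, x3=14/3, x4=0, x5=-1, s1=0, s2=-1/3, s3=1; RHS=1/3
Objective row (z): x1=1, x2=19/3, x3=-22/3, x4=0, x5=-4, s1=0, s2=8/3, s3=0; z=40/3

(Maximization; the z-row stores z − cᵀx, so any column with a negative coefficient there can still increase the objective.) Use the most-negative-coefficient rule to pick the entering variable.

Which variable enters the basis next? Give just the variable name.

x3

Objective-row coefficients: x1: 1, x2: 19/3, x3: -22/3, x4: 0, x5: -4, s1: 0, s2: 8/3, s3: 0.
The most negative is -22/3 in column x3, so x3 enters.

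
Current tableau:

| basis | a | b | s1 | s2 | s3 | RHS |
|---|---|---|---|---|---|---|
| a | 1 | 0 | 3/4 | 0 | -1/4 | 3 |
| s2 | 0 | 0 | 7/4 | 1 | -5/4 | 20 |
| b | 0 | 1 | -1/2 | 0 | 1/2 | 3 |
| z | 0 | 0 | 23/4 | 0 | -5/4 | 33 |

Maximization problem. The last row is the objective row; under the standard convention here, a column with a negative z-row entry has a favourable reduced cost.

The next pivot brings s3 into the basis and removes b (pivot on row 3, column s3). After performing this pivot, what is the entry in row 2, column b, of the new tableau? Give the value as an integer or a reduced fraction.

Pivot element is row 3, column s3: 1/2.
Normalize row 3: new (row 3, b) = 1/(1/2) = 2.
row 2 ← row 2 − (-5/4)·(new row 3): 0 − (-5/4)·2 = 5/2.

5/2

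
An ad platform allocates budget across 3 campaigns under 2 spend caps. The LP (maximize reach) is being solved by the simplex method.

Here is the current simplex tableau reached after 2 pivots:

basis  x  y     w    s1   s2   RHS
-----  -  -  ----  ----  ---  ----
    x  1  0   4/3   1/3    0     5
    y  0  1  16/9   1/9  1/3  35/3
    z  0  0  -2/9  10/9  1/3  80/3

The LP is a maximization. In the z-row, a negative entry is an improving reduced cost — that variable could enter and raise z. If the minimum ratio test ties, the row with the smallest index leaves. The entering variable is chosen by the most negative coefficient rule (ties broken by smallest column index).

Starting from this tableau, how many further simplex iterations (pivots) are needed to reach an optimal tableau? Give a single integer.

pivot: w in, x out → z = 55/2
No improving column remains; optimal.

1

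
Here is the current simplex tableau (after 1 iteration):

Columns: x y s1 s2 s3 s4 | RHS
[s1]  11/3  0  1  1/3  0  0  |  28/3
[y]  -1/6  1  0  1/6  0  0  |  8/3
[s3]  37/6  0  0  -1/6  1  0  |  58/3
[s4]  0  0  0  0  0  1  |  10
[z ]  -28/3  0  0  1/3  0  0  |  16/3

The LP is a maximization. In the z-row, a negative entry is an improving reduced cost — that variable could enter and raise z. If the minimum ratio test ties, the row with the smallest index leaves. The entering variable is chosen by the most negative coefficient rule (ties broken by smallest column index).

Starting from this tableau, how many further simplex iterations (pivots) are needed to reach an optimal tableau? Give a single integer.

pivot: x in, s1 out → z = 320/11
No improving column remains; optimal.

1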